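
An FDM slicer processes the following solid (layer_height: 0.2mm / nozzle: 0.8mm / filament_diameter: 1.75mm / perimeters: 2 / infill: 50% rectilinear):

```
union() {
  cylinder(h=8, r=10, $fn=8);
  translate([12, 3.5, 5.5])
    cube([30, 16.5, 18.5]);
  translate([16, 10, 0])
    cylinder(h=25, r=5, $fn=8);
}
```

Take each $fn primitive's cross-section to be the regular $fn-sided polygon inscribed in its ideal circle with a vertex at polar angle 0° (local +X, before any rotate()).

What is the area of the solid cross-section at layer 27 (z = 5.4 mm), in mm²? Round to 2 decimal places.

353.55 mm²

At z = 5.4 mm: the cylinder: section is a regular 8-gon, circumradius r=10 (area = (8/2)·10.000²·sin(360°/8) = 282.84 mm²); the cube at (12, 3.5) is absent (z outside [5.5, 24]); the r=5 cylinder at (16, 10) gives a regular 8-gon of circumradius 5 (constant along its height) (area = (8/2)·5.000²·sin(360°/8) = 70.71 mm²); Merging all regions: the 2 present regions are separate (no shared area or edge), so areas and boundary lengths simply add and each stays a separate island — area = 353.55 mm². Overall, the cross-section has 2 separate islands. Net area = 353.55 mm².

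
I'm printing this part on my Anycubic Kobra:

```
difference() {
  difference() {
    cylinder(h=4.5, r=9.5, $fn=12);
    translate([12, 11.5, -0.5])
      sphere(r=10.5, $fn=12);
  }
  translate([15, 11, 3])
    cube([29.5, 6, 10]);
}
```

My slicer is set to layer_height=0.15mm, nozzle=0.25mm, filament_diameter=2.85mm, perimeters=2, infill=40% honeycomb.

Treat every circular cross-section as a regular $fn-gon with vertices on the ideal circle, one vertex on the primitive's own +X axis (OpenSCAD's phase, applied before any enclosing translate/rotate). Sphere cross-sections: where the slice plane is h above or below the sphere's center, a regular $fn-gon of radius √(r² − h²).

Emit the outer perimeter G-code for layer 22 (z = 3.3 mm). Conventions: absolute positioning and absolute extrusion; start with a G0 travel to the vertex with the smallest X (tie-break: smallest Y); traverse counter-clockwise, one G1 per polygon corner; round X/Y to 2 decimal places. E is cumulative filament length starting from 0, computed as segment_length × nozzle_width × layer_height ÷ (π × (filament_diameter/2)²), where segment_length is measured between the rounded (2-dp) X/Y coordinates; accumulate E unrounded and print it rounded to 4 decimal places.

At z = 3.3 mm: the r=9.5 cylinder contributes a regular 12-gon of circumradius 9.5; the r=10.5 sphere at (12, 11.5) slices to a regular 12-gon of circumradius 9.788 (√(r²−h²) with h=3.8 from center); After the difference (first − rest): starting from the r=9.5 cylinder, the r=10.5 sphere at (12, 11.5) partially overlaps it — only the 13.53 mm² overlap (of its 287.43 mm²) is removed, clipping the outline — 1 connected region; the cube at (15, 11) is present — its section is the full 29.5×6 rectangle; Subtracting the remaining from the first: starting from the result so far, the 29.5×6 cube at (15, 11) misses the remaining region (no effect) — 1 connected region. The outline is a single polygon with 14 vertices. Extrusion per mm of travel: 0.25 × 0.15 / (π × 1.425²) = 0.005878. Accumulating E over each segment gives final E = 0.3468.

G0 X-9.50 Y0.00 Z3.30
G1 X-8.23 Y-4.75 E0.0289
G1 X-4.75 Y-8.23 E0.0578
G1 X0.00 Y-9.50 E0.0867
G1 X4.75 Y-8.23 E0.1156
G1 X8.23 Y-4.75 E0.1446
G1 X9.50 Y0.00 E0.1735
G1 X8.81 Y2.57 E0.1891
G1 X7.11 Y3.02 E0.1995
G1 X3.52 Y6.61 E0.2293
G1 X2.96 Y8.71 E0.2421
G1 X0.00 Y9.50 E0.2601
G1 X-4.75 Y8.23 E0.2890
G1 X-8.23 Y4.75 E0.3179
G1 X-9.50 Y0.00 E0.3468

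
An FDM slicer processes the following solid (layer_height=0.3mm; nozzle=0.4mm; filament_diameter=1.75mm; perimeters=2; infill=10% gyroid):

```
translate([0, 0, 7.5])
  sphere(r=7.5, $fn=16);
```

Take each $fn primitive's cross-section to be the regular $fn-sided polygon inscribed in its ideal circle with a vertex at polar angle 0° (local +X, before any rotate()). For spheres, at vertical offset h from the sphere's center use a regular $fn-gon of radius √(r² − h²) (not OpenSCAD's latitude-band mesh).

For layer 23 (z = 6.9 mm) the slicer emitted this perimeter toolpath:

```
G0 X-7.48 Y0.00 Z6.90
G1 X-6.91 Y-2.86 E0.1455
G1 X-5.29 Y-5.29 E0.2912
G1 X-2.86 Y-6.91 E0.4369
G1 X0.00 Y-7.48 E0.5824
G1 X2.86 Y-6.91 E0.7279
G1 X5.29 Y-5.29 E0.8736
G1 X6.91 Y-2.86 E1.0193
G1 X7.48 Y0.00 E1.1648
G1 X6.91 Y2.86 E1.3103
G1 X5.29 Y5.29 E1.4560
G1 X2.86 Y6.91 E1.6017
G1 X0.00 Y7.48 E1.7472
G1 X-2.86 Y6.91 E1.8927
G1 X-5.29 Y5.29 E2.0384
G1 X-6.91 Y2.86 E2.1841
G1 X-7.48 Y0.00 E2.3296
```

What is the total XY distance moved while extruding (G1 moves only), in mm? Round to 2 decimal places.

Sum the Euclidean lengths of each G1 segment: total = 46.69 mm.

46.69 mm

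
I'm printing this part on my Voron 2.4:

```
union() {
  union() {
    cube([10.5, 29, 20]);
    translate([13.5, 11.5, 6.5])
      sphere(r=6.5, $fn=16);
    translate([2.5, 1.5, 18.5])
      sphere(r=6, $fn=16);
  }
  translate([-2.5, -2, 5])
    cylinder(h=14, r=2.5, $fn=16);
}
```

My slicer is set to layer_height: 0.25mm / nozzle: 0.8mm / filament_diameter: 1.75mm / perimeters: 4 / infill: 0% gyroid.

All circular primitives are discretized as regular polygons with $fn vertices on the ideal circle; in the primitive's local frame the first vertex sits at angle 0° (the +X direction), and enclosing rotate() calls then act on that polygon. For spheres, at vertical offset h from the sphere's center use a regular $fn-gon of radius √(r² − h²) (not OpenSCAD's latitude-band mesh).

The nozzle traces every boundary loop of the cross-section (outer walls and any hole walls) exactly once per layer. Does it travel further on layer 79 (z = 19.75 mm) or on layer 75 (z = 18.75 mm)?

layer 75 (z = 18.75 mm)

Layer 79 (z = 19.75): the cube is present — its section is the full 10.5×29 rectangle (perimeter 79.00 mm); the sphere at (13.5, 11.5) is not intersected at this z (|z−center|=13.250 > r=6.5); the sphere at (2.5, 1.5): section is a regular 16-gon, circumradius = √(r²−h²) = √(6²−1.25²) = 5.868 (perimeter = 2·16·5.868·sin(180°/16) = 36.64 mm); Combining (union): the regions partially overlap (shared area 52.72 mm²), so the edge portions inside another operand are dropped and the merged outline is re-measured after clipping — boundary = 87.53 mm; the cylinder at (-2.5, -2) is absent (z outside [5, 19]); Taking the union: only that combined region is present, so the union is just that shape — boundary = 87.53 mm. So its perimeter = 87.53 mm. Layer 75 (z = 18.75): the 10.5×29 cube contributes its full rectangle (perimeter 79.00 mm); the sphere at (13.5, 11.5) is not intersected at this z (|z−center|=12.250 > r=6.5); the r=6 sphere at (2.5, 1.5) contributes a regular 16-gon of circumradius √(6²−0.25²) = 5.995 (perimeter = 2·16·5.995·sin(180°/16) = 37.42 mm); Taking the union: the regions partially overlap (shared area 54.38 mm²), so the edge portions inside another operand are dropped and the merged outline is re-measured after clipping — boundary = 87.86 mm; the r=2.5 cylinder at (-2.5, -2) gives a regular 16-gon of circumradius 2.5 (constant along its height) (perimeter = 2·16·2.500·sin(180°/16) = 15.61 mm); Combining (union): the regions partially overlap (shared area 7.81 mm²), so the edge portions inside another operand are dropped and the merged outline is re-measured after clipping — boundary = 92.21 mm. So its perimeter = 92.21 mm. Layer 75 is larger (92.21 vs 87.53 mm).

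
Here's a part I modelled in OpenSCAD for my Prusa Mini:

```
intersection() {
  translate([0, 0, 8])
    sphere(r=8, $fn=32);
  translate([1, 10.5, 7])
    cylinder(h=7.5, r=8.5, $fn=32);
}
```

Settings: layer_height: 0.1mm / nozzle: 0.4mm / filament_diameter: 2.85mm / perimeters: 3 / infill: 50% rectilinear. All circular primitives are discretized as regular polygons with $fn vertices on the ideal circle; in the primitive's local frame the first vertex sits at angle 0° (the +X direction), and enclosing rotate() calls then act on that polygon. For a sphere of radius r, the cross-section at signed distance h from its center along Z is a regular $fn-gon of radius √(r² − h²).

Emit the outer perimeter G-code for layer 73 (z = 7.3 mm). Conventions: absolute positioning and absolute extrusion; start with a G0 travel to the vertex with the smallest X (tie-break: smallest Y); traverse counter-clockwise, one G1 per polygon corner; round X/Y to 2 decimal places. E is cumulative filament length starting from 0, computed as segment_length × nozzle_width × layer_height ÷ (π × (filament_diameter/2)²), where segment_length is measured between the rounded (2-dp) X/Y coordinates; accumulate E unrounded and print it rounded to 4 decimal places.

G0 X-5.79 Y5.44 Z7.30
G1 X-5.01 Y4.49 E0.0077
G1 X-3.72 Y3.43 E0.0182
G1 X-2.25 Y2.65 E0.0286
G1 X-0.66 Y2.16 E0.0390
G1 X1.00 Y2.00 E0.0495
G1 X2.66 Y2.16 E0.0600
G1 X4.25 Y2.65 E0.0704
G1 X5.72 Y3.43 E0.0808
G1 X6.72 Y4.25 E0.0889
G1 X6.63 Y4.43 E0.0902
G1 X5.64 Y5.64 E0.1000
G1 X4.43 Y6.63 E0.1098
G1 X3.05 Y7.36 E0.1196
G1 X1.55 Y7.82 E0.1294
G1 X0.00 Y7.97 E0.1392
G1 X-1.55 Y7.82 E0.1490
G1 X-3.05 Y7.36 E0.1588
G1 X-4.43 Y6.63 E0.1686
G1 X-5.64 Y5.64 E0.1784
G1 X-5.79 Y5.44 E0.1800

At z = 7.3 mm: the sphere: section is a regular 32-gon, circumradius = √(r²−h²) = √(8²−0.7²) = 7.969; the r=8.5 cylinder at (1, 10.5) contributes a regular 32-gon of circumradius 8.5; Taking the intersection: the r=8.5 cylinder at (1, 10.5) partially overlaps the r=8 sphere; clipping to the common part keeps 51.25 mm² — 1 connected region. The outline is a single polygon with 20 vertices. Extrusion per mm of travel: 0.4 × 0.1 / (π × 1.425²) = 0.006270. Accumulating E over each segment gives final E = 0.1800.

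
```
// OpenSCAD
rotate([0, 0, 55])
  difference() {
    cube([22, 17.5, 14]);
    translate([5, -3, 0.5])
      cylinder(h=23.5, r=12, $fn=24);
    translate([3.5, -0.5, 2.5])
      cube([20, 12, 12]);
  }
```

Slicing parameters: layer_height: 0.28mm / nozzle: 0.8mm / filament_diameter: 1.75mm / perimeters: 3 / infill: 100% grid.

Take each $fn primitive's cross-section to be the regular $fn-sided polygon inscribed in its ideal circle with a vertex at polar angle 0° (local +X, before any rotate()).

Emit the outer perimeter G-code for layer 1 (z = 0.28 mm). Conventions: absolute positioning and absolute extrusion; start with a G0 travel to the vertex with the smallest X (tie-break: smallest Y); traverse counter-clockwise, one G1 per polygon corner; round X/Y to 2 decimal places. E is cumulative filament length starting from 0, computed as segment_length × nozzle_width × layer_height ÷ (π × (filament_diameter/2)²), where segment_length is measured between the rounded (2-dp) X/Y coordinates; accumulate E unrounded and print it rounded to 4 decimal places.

At z = 0.28 mm: the cube (footprint 22×17.5) is included at this height; the cylinder at (5, -3) is not intersected at this z (z outside [0.5, 24]); the cube at (3.5, -0.5) is not intersected at this z (z outside [2.5, 14.5]); After the difference (first − rest): none of the subtracted shapes is present at this height, so the 22×17.5 cube is unchanged — 1 connected region; (rotated 55° about Z; rotation is an isometry so areas/perimeters/island counts are preserved). The outline is a single polygon with 4 vertices. Extrusion per mm of travel: 0.8 × 0.28 / (π × 0.875²) = 0.093128. Accumulating E over each segment gives final E = 7.3581.

G0 X-14.34 Y10.04 Z0.28
G1 X0.00 Y0.00 E1.6302
G1 X12.62 Y18.02 E3.6790
G1 X-1.72 Y28.06 E5.3093
G1 X-14.34 Y10.04 E7.3581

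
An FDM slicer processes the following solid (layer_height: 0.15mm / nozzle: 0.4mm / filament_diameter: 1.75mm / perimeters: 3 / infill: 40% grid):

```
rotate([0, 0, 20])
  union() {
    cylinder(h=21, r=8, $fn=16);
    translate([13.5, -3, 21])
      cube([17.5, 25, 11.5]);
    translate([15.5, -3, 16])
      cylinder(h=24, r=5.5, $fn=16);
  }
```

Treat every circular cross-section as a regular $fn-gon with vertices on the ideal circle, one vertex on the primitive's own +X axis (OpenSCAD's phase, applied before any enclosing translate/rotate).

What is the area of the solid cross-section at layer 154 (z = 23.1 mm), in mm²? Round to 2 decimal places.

At z = 23.1 mm: the cylinder is absent (z outside [0, 21]); the cube at (13.5, -3) (footprint 17.5×25) is included at this height (area 437.50 mm²); the r=5.5 cylinder at (15.5, -3) gives a regular 16-gon of circumradius 5.5 (constant along its height) (area = (16/2)·5.500²·sin(360°/16) = 92.61 mm²); Taking the union: the regions partially overlap — summed areas 530.11 mm² minus the doubly-counted overlap 33.75 mm² gives 496.35 mm² — area = 496.35 mm²; (whole slice rotated 20° about Z — lengths, areas and connectivity unchanged). Overall, the cross-section is a single solid region. Net area = 496.35 mm².

496.35 mm²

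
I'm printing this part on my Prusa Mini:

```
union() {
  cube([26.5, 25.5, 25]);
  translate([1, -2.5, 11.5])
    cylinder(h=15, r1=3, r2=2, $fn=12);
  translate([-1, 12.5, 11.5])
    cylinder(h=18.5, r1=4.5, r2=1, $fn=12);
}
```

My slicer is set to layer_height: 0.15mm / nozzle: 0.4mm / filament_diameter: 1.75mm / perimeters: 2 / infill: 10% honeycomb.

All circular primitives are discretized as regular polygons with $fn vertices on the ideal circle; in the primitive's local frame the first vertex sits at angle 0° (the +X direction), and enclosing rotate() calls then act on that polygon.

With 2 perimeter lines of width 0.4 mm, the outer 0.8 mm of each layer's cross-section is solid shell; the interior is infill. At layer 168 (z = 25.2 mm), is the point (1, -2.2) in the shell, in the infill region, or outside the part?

At z = 25.2 mm: the cube is absent (z outside [0, 25]); the cone at (1, -2.5) contributes a regular 12-gon of circumradius 2.087 (interpolated between r1=3 and r2=2 at t=0.913); the cone at (-1, 12.5) (r1=4.5→r2=1) has section circumradius 1.908 here — a regular 12-gon; Merging all regions: the 2 present regions are separate (no shared area or edge), so areas and boundary lengths simply add and each stays a separate island — 2 connected regions. Overall, the cross-section has 2 separate islands. The nearest boundary edge runs (-0.04, -0.69)→(1.00, -0.41); distance from the point to it = 1.73 mm. (Shell/infill is judged within the island containing the point — the largest one.) The point is inside the cross-section and 1.73 mm from the nearest boundary — more than the 0.8 mm shell width (2 × 0.4), so it's in the infill interior.

infill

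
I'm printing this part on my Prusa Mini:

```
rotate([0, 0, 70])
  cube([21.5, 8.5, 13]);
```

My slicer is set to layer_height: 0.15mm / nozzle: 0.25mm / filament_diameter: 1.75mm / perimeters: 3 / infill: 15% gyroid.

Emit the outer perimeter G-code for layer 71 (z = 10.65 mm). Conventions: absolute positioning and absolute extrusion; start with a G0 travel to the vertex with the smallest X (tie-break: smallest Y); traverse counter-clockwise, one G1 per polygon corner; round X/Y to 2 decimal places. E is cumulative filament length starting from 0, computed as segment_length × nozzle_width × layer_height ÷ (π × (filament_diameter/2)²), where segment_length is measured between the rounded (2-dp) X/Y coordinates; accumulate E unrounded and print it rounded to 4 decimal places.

At z = 10.65 mm: the 21.5×8.5 cube contributes its full rectangle; (rotated 70° about Z; rotation is an isometry so areas/perimeters/island counts are preserved). The outline is a single polygon with 4 vertices. Extrusion per mm of travel: 0.25 × 0.15 / (π × 0.875²) = 0.015591. Accumulating E over each segment gives final E = 0.9353.

G0 X-7.99 Y2.91 Z10.65
G1 X0.00 Y0.00 E0.1326
G1 X7.35 Y20.20 E0.4677
G1 X-0.63 Y23.11 E0.6001
G1 X-7.99 Y2.91 E0.9353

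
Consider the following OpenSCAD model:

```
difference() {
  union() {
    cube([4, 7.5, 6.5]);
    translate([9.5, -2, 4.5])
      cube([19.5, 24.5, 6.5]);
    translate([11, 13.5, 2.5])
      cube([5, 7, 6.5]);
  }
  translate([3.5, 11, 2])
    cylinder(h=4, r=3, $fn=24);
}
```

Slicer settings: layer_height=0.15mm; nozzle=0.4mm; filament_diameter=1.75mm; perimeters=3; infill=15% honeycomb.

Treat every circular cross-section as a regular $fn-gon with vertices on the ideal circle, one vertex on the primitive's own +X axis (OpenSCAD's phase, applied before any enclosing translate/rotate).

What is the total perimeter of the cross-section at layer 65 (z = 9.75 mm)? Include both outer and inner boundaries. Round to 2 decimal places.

At z = 9.75 mm: the cube does not reach this height (z outside [0, 6.5]); the 19.5×24.5 cube at (9.5, -2) contributes its full rectangle (perimeter 88.00 mm); the cube at (11, 13.5) is not intersected at this z (z outside [2.5, 9]); Merging all regions: only the 19.5×24.5 cube at (9.5, -2) is present, so the union is just that shape — boundary = 88.00 mm; the cylinder at (3.5, 11) is absent (z outside [2, 6]); After the difference (first − rest): none of the subtracted shapes is present at this height, so that combined region is unchanged — boundary = 88.00 mm. Overall, the cross-section is a single solid region. Total boundary length (outer) = 88.00 mm.

88.00 mm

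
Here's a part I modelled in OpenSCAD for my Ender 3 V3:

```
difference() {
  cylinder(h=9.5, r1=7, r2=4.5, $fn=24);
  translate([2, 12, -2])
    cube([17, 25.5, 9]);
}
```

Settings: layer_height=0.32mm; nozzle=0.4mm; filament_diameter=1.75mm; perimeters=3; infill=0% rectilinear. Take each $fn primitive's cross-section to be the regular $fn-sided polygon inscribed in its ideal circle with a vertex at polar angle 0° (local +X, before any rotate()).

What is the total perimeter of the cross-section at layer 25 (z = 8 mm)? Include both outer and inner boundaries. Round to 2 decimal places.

30.67 mm

At z = 8 mm: the cone: at t=0.842 of its height the radius interpolates to r₁+(r₂−r₁)t = 4.895, giving a regular 24-gon of that circumradius (perimeter = 2·24·4.895·sin(180°/24) = 30.67 mm); the cube at (2, 12) is absent (z outside [-2, 7]); After the difference (first − rest): none of the subtracted shapes is present at this height, so the cone is unchanged — boundary = 30.67 mm. Overall, the cross-section is a single solid region. Total boundary length (outer) = 30.67 mm.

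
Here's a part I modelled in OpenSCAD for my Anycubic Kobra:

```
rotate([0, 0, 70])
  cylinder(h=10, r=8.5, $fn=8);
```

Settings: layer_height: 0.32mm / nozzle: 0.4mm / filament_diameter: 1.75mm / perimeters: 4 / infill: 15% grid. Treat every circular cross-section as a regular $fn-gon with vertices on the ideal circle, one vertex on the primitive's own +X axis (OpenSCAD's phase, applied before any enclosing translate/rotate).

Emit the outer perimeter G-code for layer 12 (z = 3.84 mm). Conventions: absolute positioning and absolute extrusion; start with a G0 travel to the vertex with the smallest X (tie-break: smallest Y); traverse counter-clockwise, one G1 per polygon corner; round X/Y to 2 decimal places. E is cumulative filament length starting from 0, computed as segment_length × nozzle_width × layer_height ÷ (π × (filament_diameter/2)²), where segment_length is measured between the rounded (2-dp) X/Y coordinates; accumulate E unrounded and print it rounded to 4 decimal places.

G0 X-7.99 Y2.91 Z3.84
G1 X-7.70 Y-3.59 E0.3462
G1 X-2.91 Y-7.99 E0.6924
G1 X3.59 Y-7.70 E1.0386
G1 X7.99 Y-2.91 E1.3848
G1 X7.70 Y3.59 E1.7310
G1 X2.91 Y7.99 E2.0771
G1 X-3.59 Y7.70 E2.4234
G1 X-7.99 Y2.91 E2.7695

At z = 3.84 mm: the r=8.5 cylinder gives a regular 8-gon of circumradius 8.5 (constant along its height); (whole slice rotated 70° about Z — lengths, areas and connectivity unchanged). The outline is a single polygon with 8 vertices. Extrusion per mm of travel: 0.4 × 0.32 / (π × 0.875²) = 0.053216. Accumulating E over each segment gives final E = 2.7695.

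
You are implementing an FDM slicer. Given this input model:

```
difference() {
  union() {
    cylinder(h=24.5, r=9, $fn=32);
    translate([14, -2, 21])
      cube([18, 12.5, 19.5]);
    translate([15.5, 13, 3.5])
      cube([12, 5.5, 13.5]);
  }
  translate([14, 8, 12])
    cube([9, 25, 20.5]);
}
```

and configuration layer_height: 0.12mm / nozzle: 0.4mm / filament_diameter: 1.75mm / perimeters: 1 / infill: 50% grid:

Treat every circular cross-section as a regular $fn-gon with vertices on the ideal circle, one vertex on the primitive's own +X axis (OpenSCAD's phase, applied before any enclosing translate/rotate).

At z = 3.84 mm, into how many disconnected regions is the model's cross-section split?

2

At z = 3.84 mm: the r=9 cylinder contributes a regular 32-gon of circumradius 9; the cube at (14, -2) is absent (z outside [21, 40.5]); the cube at (15.5, 13) is present — its section is the full 12×5.5 rectangle; Combining (union): the 2 present regions are separate (no shared area or edge), so areas and boundary lengths simply add and each stays a separate island — 2 connected regions; the cube at (14, 8) does not reach this height (z outside [12, 32.5]); After the difference (first − rest): none of the subtracted shapes is present at this height, so the result so far is unchanged — 2 connected regions. The result has 2 disconnected regions.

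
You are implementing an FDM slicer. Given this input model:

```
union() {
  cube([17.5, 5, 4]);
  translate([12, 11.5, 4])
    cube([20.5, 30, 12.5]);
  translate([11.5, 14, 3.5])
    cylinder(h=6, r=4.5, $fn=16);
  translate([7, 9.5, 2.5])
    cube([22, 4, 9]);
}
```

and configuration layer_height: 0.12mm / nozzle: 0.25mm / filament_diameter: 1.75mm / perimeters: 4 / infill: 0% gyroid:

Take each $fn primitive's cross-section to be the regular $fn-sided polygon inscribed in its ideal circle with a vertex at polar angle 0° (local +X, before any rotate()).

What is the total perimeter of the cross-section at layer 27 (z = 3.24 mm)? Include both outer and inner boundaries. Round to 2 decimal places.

At z = 3.24 mm: the 17.5×5 cube contributes its full rectangle (perimeter 45.00 mm); the cube at (12, 11.5) does not reach this height (z outside [4, 16.5]); the cylinder at (11.5, 14) does not reach this height (z outside [3.5, 9.5]); the 22×4 cube at (7, 9.5) contributes its full rectangle (perimeter 52.00 mm); Merging all regions: the 2 present regions are separate (no shared area or edge), so areas and boundary lengths simply add and each stays a separate island — boundary = 97.00 mm. Overall, the cross-section has 2 separate islands. Total boundary length (outer) = 97.00 mm.

97.00 mm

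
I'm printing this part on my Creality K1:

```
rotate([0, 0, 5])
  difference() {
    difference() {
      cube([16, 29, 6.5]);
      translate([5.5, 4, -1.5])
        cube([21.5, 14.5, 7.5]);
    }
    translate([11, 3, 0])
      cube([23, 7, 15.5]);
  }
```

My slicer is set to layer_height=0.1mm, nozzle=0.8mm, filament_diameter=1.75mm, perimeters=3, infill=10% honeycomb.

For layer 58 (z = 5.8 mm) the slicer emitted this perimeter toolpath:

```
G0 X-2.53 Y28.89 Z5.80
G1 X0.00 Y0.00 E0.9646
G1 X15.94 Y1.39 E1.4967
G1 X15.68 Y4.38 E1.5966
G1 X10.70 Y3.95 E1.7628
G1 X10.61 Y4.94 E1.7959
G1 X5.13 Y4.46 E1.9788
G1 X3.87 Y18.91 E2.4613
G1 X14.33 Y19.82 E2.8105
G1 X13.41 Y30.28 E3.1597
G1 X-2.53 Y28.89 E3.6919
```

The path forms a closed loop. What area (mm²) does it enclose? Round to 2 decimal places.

Apply the shoelace formula to the sequence of (X, Y) vertices; enclosed area = 306.82 mm².

306.82 mm²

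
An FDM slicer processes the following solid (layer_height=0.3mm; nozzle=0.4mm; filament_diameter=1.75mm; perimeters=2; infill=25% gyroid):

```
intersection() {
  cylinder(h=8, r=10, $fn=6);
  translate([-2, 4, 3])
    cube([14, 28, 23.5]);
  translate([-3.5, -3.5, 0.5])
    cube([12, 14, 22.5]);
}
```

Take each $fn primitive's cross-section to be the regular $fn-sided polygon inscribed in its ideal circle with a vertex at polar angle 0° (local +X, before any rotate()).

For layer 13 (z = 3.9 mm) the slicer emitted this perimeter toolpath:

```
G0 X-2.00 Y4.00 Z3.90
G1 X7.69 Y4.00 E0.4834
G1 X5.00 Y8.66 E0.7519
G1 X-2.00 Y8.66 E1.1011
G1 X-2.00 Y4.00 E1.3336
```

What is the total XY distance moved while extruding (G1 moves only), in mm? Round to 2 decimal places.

Sum the Euclidean lengths of each G1 segment: total = 26.73 mm.

26.73 mm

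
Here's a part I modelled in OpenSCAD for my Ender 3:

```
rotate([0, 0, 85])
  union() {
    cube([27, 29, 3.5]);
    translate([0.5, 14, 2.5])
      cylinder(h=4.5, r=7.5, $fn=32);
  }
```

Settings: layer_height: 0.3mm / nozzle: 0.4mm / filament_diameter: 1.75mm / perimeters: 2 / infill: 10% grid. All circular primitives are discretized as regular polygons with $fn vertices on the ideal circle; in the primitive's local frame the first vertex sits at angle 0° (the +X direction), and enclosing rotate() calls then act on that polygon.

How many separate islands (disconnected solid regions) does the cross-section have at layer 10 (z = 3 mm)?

At z = 3 mm: the cube (footprint 27×29) is included at this height; the r=7.5 cylinder at (0.5, 14) contributes a regular 32-gon of circumradius 7.5; Taking the union: the regions partially overlap (shared area 95.27 mm²), so overlapping operands fuse into one piece — 1 connected region; (whole slice rotated 85° about Z — lengths, areas and connectivity unchanged). Overall, the cross-section is a single solid region. Island count = 1.

1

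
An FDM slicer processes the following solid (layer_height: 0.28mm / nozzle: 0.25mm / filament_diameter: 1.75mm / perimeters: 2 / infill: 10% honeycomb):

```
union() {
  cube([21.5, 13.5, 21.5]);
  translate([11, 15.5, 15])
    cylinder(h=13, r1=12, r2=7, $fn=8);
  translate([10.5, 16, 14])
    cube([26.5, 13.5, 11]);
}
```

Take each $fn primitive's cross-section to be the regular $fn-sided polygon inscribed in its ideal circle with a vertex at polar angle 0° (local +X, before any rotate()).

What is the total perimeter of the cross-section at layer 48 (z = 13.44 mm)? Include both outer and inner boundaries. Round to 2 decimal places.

70.00 mm

At z = 13.44 mm: the cube (footprint 21.5×13.5) is included at this height (perimeter 70.00 mm); the cone at (11, 15.5) is not intersected at this z (z outside [15, 28]); the cube at (10.5, 16) does not reach this height (z outside [14, 25]); Merging all regions: only the 21.5×13.5 cube is present, so the union is just that shape — boundary = 70.00 mm. Overall, the cross-section is a single solid region. Total boundary length (outer) = 70.00 mm.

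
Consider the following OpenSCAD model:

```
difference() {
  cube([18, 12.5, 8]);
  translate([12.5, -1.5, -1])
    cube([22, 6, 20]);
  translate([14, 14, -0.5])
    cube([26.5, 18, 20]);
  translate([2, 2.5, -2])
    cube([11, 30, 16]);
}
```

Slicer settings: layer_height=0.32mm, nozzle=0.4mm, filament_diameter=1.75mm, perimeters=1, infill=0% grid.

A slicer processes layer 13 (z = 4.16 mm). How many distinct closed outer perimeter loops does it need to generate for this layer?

At z = 4.16 mm: the 18×12.5 cube contributes its full rectangle; the cube at (12.5, -1.5) (footprint 22×6) is included at this height; the 26.5×18 cube at (14, 14) contributes its full rectangle; the cube at (2, 2.5) (footprint 11×30) is included at this height; Subtracting the remaining from the first: starting from the 18×12.5 cube, the 22×6 cube at (12.5, -1.5) partially overlaps it — only the 24.75 mm² overlap (of its 132.00 mm²) is removed, clipping the outline; the 26.5×18 cube at (14, 14) misses the remaining region (no effect); the 11×30 cube at (2, 2.5) partially overlaps it — only the 109.00 mm² overlap (of its 330.00 mm²) is removed, clipping the outline — 2 connected regions. The result has 2 disconnected regions.

2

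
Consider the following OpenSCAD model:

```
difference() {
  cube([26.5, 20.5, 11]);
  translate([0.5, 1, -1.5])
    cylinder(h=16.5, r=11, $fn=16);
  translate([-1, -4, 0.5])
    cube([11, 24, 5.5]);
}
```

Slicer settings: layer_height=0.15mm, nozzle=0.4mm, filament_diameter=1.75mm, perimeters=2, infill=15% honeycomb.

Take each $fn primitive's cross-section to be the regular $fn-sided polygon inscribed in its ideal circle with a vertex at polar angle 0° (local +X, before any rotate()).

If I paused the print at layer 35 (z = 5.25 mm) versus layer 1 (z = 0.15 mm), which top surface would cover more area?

Layer 35 (z = 5.25): the 26.5×20.5 cube contributes its full rectangle (area 543.25 mm²); the r=11 cylinder at (0.5, 1) gives a regular 16-gon of circumradius 11 (constant along its height) (area = (16/2)·11.000²·sin(360°/16) = 370.44 mm²); the cube at (-1, -4) (footprint 11×24) is included at this height (area 264.00 mm²); Subtracting the remaining from the first: starting from the 26.5×20.5 cube (543.25 mm²), the r=11 cylinder at (0.5, 1) partially overlaps it — only the 109.49 mm² overlap (of its 370.44 mm²) is removed, clipping the outline; the 11×24 cube at (-1, -4) partially overlaps it — only the 96.80 mm² overlap (of its 264.00 mm²) is removed, clipping the outline — area = 336.97 mm². So its area = 336.97 mm². Layer 1 (z = 0.15): the 26.5×20.5 cube contributes its full rectangle (area 543.25 mm²); the cylinder at (0.5, 1): section is a regular 16-gon, circumradius r=11 (area = (16/2)·11.000²·sin(360°/16) = 370.44 mm²); the cube at (-1, -4) does not reach this height (z outside [0.5, 6]); Subtracting the remaining from the first: starting from the 26.5×20.5 cube (543.25 mm²), the r=11 cylinder at (0.5, 1) partially overlaps it — only the 109.49 mm² overlap (of its 370.44 mm²) is removed, clipping the outline — area = 433.76 mm². So its area = 433.76 mm². Layer 1 is larger (433.76 vs 336.97 mm²).

layer 1 (z = 0.15 mm)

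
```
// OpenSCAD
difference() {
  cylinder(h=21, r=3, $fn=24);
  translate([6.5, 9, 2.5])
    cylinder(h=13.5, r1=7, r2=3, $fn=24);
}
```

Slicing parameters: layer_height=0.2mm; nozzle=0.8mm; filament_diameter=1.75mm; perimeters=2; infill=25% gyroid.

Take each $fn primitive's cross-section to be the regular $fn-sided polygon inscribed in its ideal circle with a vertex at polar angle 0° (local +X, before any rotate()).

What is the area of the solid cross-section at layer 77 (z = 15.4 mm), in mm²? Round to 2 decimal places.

At z = 15.4 mm: the cylinder: section is a regular 24-gon, circumradius r=3 (area = (24/2)·3.000²·sin(360°/24) = 27.95 mm²); the cone at (6.5, 9): at t=0.956 of its height the radius interpolates to r₁+(r₂−r₁)t = 3.178, giving a regular 24-gon of that circumradius (area = (24/2)·3.178²·sin(360°/24) = 31.36 mm²); After the difference (first − rest): starting from the r=3 cylinder (27.95 mm²), the cone at (6.5, 9) misses the remaining region (no effect) — area = 27.95 mm². Overall, the cross-section is a single solid region. Net area = 27.95 mm².

27.95 mm²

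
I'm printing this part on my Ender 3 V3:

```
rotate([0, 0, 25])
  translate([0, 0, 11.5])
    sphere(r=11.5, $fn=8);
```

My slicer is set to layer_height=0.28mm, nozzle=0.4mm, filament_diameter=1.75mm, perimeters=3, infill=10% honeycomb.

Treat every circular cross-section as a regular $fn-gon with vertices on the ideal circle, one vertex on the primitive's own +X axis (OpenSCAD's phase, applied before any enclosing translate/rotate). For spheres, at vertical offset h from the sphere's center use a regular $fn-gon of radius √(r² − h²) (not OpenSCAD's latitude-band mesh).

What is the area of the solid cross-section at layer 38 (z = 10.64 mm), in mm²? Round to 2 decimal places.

371.97 mm²

At z = 10.64 mm: the sphere: section is a regular 8-gon, circumradius = √(r²−h²) = √(11.5²−0.86²) = 11.468 (area = (8/2)·11.468²·sin(360°/8) = 371.97 mm²); (rotated 25° about Z; rotation is an isometry so areas/perimeters/island counts are preserved). Overall, the cross-section is a single solid region. Net area = 371.97 mm².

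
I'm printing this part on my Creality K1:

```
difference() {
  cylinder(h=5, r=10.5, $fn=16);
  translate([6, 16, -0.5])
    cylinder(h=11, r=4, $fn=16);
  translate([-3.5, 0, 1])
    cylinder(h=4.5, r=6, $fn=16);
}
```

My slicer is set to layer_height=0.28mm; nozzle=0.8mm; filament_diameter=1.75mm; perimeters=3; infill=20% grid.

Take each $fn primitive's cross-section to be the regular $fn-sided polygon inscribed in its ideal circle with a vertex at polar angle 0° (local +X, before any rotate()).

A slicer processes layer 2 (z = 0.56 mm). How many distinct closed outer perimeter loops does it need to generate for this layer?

At z = 0.56 mm: the r=10.5 cylinder gives a regular 16-gon of circumradius 10.5 (constant along its height); the r=4 cylinder at (6, 16) gives a regular 16-gon of circumradius 4 (constant along its height); the cylinder at (-3.5, 0) does not reach this height (z outside [1, 5.5]); Subtracting the remaining from the first: starting from the r=10.5 cylinder, the r=4 cylinder at (6, 16) misses the remaining region (no effect) — 1 connected region. The result has 1 disconnected region.

1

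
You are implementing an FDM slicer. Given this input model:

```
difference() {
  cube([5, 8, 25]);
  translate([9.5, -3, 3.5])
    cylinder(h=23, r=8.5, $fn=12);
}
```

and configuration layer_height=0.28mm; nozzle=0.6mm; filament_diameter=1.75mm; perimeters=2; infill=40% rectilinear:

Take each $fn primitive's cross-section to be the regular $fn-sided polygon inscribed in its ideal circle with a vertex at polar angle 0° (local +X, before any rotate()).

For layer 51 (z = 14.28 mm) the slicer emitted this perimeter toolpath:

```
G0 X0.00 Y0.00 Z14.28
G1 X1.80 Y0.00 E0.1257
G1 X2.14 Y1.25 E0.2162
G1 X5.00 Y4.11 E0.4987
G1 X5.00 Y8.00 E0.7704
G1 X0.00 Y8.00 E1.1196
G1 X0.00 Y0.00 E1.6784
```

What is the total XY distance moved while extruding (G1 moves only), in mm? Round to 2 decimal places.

Sum the Euclidean lengths of each G1 segment: total = 24.03 mm.

24.03 mm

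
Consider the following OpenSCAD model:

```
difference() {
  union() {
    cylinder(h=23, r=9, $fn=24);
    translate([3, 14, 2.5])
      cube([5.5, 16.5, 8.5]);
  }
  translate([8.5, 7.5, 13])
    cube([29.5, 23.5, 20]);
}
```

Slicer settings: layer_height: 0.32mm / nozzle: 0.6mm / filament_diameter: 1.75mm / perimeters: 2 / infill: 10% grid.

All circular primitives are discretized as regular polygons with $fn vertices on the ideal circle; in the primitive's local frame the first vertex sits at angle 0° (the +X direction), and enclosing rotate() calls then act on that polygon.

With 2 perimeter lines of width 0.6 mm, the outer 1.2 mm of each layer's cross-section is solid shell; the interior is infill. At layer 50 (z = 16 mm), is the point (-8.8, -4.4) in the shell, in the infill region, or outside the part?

At z = 16 mm: the r=9 cylinder gives a regular 24-gon of circumradius 9 (constant along its height); the cube at (3, 14) does not reach this height (z outside [2.5, 11]); Taking the union: only the r=9 cylinder is present, so the union is just that shape — 1 connected region; the cube at (8.5, 7.5) (footprint 29.5×23.5) is included at this height; Subtracting the remaining from the first: starting from the result so far, the 29.5×23.5 cube at (8.5, 7.5) misses the remaining region (no effect) — 1 connected region. Overall, the cross-section is a single solid region. The nearest boundary edge runs (-7.79, -4.50)→(-8.69, -2.33); distance from the point to it = 0.89 mm. The point is not inside any of the regions above, so it lies outside the cross-section (0.89 mm from the nearest boundary).

outside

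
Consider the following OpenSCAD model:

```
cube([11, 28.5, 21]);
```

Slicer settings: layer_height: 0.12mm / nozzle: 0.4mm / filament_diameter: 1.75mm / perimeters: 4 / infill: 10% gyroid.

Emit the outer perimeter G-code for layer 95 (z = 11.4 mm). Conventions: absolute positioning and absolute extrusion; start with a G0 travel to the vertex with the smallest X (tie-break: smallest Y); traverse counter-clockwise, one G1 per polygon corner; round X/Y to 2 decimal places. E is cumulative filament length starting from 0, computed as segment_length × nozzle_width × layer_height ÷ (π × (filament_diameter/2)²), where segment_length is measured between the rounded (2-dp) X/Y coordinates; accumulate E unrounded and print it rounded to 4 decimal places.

At z = 11.4 mm: the cube is present — its section is the full 11×28.5 rectangle. The outline is a single polygon with 4 vertices. Extrusion per mm of travel: 0.4 × 0.12 / (π × 0.875²) = 0.019956. Accumulating E over each segment gives final E = 1.5765.

G0 X0.00 Y0.00 Z11.40
G1 X11.00 Y0.00 E0.2195
G1 X11.00 Y28.50 E0.7883
G1 X0.00 Y28.50 E1.0078
G1 X0.00 Y0.00 E1.5765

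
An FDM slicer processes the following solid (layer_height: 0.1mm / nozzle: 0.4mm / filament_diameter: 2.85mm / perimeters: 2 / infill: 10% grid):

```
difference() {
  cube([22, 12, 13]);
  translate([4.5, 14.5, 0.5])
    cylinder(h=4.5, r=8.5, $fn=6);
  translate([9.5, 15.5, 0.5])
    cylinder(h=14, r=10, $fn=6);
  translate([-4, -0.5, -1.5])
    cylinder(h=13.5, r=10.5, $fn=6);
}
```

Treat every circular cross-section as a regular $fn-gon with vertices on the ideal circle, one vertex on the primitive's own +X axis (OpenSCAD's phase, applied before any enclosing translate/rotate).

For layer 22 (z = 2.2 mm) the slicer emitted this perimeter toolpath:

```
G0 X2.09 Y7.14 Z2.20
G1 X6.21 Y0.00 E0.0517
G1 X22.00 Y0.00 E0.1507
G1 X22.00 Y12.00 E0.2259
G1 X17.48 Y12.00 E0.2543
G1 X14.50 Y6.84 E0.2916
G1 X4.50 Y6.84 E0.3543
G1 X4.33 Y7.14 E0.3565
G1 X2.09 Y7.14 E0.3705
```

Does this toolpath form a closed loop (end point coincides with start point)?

yes

Start point (G0): (2.09, 7.14). End point (last G1): the path returns to the start — closed.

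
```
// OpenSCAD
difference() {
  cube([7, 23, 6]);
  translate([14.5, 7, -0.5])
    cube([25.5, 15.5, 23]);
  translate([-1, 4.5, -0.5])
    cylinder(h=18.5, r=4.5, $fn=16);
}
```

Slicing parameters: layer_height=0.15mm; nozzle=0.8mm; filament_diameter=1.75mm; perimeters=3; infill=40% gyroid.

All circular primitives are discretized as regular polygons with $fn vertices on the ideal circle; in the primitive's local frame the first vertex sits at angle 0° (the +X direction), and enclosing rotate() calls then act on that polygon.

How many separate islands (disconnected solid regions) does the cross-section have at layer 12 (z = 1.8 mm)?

At z = 1.8 mm: the cube is present — its section is the full 7×23 rectangle; the cube at (14.5, 7) is present — its section is the full 25.5×15.5 rectangle; the r=4.5 cylinder at (-1, 4.5) gives a regular 16-gon of circumradius 4.5 (constant along its height); Taking the first minus the rest: starting from the 7×23 cube, the 25.5×15.5 cube at (14.5, 7) misses the remaining region (no effect); the r=4.5 cylinder at (-1, 4.5) partially overlaps it — only the 22.20 mm² overlap (of its 61.99 mm²) is removed, clipping the outline — 1 connected region. Overall, the cross-section is a single solid region. Island count = 1.

1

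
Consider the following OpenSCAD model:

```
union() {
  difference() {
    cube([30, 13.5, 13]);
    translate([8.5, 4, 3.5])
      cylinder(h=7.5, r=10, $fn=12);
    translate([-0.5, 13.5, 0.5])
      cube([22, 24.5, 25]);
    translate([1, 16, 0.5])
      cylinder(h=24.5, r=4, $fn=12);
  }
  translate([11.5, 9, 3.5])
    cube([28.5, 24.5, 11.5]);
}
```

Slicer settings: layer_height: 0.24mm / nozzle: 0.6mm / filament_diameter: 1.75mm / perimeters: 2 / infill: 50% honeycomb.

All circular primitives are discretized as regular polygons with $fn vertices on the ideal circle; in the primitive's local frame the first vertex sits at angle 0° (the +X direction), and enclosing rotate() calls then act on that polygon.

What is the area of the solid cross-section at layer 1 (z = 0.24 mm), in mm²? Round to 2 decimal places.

405.00 mm²

At z = 0.24 mm: the cube is present — its section is the full 30×13.5 rectangle (area 405.00 mm²); the cylinder at (8.5, 4) is not intersected at this z (z outside [3.5, 11]); the cube at (-0.5, 13.5) is absent (z outside [0.5, 25.5]); the cylinder at (1, 16) is not intersected at this z (z outside [0.5, 25]); After the difference (first − rest): none of the subtracted shapes is present at this height, so the 30×13.5 cube is unchanged — area = 405.00 mm²; the cube at (11.5, 9) is absent (z outside [3.5, 15]); Taking the union: only that combined region is present, so the union is just that shape — area = 405.00 mm². Overall, the cross-section is a single solid region. Net area = 405.00 mm².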